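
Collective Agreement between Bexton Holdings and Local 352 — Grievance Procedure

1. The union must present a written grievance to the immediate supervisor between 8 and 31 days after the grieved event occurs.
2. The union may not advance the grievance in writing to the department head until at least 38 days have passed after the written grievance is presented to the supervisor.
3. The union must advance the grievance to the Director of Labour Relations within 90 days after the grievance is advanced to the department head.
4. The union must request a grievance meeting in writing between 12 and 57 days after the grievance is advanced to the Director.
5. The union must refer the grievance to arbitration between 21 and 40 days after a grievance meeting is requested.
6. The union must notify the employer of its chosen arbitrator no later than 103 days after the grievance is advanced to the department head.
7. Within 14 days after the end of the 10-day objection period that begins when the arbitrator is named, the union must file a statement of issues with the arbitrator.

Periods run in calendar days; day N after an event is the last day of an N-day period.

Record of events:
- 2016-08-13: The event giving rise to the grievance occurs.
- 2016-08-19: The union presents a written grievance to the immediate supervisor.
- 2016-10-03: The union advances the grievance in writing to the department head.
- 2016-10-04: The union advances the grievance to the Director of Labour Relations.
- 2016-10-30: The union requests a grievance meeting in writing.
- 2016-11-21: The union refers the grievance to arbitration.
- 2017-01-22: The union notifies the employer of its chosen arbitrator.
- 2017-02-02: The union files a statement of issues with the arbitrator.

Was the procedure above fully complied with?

No

Step 1: the window is 8–31 days after 2016-08-13 (when the grieved event occurs), so 2016-08-21 through 2016-09-13; 2016-08-19 is 2 days too early.
That is the first point of non-compliance.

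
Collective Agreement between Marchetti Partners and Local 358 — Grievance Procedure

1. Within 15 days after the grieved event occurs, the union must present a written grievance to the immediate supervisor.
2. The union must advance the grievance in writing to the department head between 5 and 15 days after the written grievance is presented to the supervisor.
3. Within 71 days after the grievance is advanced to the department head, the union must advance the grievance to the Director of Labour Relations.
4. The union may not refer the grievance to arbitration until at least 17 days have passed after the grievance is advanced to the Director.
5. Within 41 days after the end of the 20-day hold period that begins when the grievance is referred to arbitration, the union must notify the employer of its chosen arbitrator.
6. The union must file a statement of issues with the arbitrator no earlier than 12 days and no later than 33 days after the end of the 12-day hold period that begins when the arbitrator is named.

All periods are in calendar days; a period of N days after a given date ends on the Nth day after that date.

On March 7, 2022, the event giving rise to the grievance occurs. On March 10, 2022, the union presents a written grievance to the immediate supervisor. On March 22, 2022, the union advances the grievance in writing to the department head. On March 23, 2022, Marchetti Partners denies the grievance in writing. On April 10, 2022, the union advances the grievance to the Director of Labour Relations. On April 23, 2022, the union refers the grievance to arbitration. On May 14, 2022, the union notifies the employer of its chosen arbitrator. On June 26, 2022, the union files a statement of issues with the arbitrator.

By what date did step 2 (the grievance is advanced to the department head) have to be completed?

Step 2 runs from March 10, 2022, when the written grievance is presented to the supervisor. The window is 5–15 days after March 10, 2022; it closes on March 25, 2022.

March 25, 2022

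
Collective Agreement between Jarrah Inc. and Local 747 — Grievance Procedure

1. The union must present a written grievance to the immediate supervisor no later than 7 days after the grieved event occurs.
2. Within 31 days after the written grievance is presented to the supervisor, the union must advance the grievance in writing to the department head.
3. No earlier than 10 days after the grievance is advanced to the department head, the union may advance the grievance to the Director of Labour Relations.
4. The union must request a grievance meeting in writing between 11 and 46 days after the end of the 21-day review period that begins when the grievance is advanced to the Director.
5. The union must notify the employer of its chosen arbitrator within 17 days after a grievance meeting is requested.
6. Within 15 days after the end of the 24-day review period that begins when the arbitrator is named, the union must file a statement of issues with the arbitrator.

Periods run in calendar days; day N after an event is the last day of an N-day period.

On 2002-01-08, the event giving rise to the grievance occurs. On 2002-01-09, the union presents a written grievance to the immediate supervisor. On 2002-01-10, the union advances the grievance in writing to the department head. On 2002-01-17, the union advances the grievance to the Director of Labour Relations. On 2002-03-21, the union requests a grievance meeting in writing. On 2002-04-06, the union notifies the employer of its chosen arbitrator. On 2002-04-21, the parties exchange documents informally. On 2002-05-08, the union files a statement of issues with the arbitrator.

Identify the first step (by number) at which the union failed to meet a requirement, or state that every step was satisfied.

Step 3

Step 1: 7 days after 2002-01-08 (when the grieved event occurs) is 2002-01-15; done 2002-01-09 — timely.
Step 2: 31 days after 2002-01-09 (when the written grievance is presented to the supervisor) is 2002-02-09; done 2002-01-10 — timely.
Step 3: the earliest permitted date is 10 days after 2002-01-10 (when the grievance is advanced to the department head), i.e. 2002-01-20; acted on 2002-01-17, 3 days prematurely.
The analysis stops there.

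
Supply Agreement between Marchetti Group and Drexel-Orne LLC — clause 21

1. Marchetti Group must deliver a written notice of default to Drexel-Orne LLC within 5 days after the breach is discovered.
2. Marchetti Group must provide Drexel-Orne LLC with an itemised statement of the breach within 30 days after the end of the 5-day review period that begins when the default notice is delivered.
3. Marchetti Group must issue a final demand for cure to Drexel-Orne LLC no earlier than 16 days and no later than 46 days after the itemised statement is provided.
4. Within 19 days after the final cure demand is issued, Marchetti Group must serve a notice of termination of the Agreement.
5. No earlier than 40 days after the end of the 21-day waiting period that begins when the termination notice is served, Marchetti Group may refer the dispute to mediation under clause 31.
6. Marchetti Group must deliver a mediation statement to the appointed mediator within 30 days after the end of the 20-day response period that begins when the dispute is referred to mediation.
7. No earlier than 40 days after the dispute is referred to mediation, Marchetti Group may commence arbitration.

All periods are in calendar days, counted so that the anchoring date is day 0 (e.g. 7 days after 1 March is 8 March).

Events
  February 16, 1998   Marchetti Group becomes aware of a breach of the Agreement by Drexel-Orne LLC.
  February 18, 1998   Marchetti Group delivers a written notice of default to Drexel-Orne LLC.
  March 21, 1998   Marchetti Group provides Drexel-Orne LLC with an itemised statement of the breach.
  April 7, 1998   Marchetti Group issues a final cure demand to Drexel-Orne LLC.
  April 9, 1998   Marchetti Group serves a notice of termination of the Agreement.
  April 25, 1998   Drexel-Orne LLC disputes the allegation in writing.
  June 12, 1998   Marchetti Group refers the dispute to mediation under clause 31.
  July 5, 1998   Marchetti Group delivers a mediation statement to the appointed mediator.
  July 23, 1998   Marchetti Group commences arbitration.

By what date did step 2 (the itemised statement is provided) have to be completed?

The default notice is delivered on February 18, 1998; the 5-day review period therefore ends February 23, 1998, and step 2 runs from that date. 30 days after February 23, 1998 is March 25, 1998.

March 25, 1998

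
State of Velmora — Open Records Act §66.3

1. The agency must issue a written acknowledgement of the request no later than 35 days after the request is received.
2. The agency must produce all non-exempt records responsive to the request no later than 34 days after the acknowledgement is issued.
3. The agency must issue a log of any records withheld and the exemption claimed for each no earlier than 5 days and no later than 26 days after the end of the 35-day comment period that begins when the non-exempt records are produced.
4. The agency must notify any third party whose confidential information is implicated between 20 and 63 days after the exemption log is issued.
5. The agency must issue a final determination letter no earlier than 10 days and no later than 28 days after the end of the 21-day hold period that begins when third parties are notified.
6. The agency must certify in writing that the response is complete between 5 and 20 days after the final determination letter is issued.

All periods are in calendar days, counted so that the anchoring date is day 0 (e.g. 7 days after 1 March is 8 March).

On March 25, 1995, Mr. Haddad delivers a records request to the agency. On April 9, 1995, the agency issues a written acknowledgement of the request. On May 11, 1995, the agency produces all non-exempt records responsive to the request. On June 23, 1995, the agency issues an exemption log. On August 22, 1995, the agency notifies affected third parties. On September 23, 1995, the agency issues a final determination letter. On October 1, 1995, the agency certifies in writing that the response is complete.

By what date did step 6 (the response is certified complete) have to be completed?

Step 6 runs from September 23, 1995, when the final determination letter is issued. The window is 5–20 days after September 23, 1995; it closes on October 13, 1995.

October 13, 1995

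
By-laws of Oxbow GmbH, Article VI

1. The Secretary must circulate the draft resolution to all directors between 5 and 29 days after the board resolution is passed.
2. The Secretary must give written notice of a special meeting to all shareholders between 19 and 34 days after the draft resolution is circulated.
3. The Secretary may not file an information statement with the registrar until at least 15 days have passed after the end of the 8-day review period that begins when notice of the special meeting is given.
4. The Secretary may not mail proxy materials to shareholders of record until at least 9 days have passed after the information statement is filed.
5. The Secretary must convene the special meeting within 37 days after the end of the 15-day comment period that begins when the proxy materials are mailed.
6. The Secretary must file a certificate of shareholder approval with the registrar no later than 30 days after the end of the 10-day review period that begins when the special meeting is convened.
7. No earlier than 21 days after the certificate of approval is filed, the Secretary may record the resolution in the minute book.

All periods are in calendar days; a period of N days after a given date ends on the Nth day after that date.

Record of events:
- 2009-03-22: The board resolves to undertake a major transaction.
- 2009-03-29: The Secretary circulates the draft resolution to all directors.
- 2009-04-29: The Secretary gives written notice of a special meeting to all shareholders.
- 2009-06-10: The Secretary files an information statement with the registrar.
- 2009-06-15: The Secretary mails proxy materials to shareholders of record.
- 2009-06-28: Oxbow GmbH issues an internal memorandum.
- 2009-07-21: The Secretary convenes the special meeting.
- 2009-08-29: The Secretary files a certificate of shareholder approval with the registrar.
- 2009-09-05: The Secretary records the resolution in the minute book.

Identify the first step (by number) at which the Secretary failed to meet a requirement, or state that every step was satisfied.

Step 1 — 5 and 29 days from 2009-03-22 (when the board resolution is passed) are 2009-03-27 and 2009-04-20 respectively; done 2009-03-29 — within the window.
Step 2 — 19 and 34 days from 2009-03-29 (when the draft resolution is circulated) are 2009-04-17 and 2009-05-02 respectively; done 2009-04-29 — within the window.
Step 3 — must wait 15 days from 2009-05-07 (end of the 8-day review period, which began when notice of the special meeting is given on 2009-04-29), so not before 2009-05-22; 2009-06-10 is on or after that date.
Step 4 — must wait 9 days from 2009-06-10 (when the information statement is filed), so not before 2009-06-19; done 2009-06-15 — 4 days too early.
Later steps need not be reached.

Step 4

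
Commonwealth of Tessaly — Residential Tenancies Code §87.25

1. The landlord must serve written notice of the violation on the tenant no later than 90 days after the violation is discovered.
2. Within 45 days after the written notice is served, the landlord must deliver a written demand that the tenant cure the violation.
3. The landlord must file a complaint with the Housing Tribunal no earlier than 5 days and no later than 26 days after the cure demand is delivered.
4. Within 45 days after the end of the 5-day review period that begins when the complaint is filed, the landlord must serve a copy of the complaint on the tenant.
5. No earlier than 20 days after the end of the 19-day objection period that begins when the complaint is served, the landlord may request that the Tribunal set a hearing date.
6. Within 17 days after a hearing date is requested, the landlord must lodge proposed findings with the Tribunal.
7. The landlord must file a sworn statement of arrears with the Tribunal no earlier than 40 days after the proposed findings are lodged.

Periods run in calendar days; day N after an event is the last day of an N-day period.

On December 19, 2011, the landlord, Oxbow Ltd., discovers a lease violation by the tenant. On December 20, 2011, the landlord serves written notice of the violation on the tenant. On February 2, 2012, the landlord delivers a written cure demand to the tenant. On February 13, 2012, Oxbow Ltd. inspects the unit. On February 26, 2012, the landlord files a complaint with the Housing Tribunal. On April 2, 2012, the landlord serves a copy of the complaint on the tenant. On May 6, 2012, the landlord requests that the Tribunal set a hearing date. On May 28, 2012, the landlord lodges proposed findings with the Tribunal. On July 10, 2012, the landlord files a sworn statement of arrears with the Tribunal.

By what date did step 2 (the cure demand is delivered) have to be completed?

February 3, 2012

Step 2 runs from December 20, 2011, when the written notice is served. 45 days after December 20, 2011 is February 3, 2012.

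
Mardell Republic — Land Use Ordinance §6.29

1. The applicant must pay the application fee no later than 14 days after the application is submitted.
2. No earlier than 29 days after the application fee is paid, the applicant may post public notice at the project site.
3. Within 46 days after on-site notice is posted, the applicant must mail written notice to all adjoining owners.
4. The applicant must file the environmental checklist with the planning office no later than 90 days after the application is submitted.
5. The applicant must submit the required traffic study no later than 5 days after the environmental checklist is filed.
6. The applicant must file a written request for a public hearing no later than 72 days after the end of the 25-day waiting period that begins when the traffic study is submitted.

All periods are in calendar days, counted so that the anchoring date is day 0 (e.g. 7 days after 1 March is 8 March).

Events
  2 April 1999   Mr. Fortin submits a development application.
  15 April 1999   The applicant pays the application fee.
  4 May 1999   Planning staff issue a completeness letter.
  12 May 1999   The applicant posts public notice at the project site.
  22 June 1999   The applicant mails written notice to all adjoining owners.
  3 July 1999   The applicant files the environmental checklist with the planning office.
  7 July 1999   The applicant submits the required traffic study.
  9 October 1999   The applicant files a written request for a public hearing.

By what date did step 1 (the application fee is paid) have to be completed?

Step 1 runs from 2 April 1999, when the application is submitted. 14 days after 2 April 1999 is 16 April 1999.

16 April 1999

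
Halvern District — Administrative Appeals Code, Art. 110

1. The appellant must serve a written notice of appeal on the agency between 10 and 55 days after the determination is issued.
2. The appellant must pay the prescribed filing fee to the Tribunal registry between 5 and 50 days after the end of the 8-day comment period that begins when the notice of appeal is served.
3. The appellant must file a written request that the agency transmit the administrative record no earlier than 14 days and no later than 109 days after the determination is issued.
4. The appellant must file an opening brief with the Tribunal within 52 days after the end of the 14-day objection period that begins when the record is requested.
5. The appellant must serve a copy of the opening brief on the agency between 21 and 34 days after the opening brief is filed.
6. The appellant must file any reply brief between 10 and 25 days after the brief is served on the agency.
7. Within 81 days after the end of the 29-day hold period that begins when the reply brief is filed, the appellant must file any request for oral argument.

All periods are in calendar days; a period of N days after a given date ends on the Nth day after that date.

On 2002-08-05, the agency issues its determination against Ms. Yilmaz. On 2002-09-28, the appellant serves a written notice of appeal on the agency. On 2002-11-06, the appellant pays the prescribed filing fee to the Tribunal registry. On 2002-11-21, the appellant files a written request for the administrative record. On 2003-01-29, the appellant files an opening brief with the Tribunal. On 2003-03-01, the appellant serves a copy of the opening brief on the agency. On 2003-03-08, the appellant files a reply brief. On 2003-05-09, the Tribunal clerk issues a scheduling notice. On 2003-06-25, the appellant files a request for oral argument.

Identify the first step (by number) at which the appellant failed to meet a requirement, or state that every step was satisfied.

Step 1: the window is 10–55 days after 2002-08-05 (when the determination is issued), so 2002-08-15 through 2002-09-29; 2002-09-28 falls inside that range.
Step 2: the window is 5–50 days after 2002-10-06 (end of the 8-day comment period, which began when the notice of appeal is served on 2002-09-28), so 2002-10-11 through 2002-11-25; done 2002-11-06, which is between those dates.
Step 3: the window is 14–109 days after 2002-08-05 (when the determination is issued), so 2002-08-19 through 2002-11-22; done 2002-11-21 — within the window.
Step 4: 52 days after 2002-12-05 (end of the 14-day objection period, which began when the record is requested on 2002-11-21) is 2003-01-26; not done until 2003-01-29, 3 days after the deadline.

Step 4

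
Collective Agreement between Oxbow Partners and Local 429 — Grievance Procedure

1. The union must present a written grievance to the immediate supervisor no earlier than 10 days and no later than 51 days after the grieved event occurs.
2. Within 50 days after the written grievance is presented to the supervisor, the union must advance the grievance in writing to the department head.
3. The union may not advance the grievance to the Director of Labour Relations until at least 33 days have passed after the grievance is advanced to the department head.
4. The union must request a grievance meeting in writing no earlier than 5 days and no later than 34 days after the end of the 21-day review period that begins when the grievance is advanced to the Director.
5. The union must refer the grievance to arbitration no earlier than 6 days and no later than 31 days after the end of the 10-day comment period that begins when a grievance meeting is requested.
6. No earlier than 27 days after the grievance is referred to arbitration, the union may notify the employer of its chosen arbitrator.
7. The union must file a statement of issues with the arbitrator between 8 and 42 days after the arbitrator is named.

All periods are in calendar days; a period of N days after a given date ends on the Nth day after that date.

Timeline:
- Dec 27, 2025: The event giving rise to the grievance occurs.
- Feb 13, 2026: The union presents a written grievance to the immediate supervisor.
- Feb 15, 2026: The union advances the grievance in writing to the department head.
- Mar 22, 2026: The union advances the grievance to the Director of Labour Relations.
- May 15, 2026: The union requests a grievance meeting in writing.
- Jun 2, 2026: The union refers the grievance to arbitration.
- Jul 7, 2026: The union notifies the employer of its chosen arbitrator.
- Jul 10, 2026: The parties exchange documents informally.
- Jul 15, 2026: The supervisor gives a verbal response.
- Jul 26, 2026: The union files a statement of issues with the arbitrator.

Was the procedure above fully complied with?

Yes

Step 1 — 10 and 51 days from Dec 27, 2025 (when the grieved event occurs) are Jan 6, 2026 and Feb 16, 2026 respectively; done Feb 13, 2026 — within the window.
Step 2 — counting 50 days from Feb 13, 2026 (when the written grievance is presented to the supervisor) gives a deadline of Apr 4, 2026; Feb 15, 2026 is within that limit.
Step 3 — must wait 33 days from Feb 15, 2026 (when the grievance is advanced to the department head), so not before Mar 20, 2026; done Mar 22, 2026 — permitted.
Step 4 — 5 and 34 days from Apr 12, 2026 (end of the 21-day review period, which began when the grievance is advanced to the Director on Mar 22, 2026) are Apr 17, 2026 and May 16, 2026 respectively; done May 15, 2026 — within the window.
Step 5 — 6 and 31 days from May 25, 2026 (end of the 10-day comment period, which began when a grievance meeting is requested on May 15, 2026) are May 31, 2026 and Jun 25, 2026 respectively; done Jun 2, 2026 — within the window.
Step 6 — must wait 27 days from Jun 2, 2026 (when the grievance is referred to arbitration), so not before Jun 29, 2026; done Jul 7, 2026, after the minimum wait.
Step 7 — 8 and 42 days from Jul 7, 2026 (when the arbitrator is named) are Jul 15, 2026 and Aug 18, 2026 respectively; Jul 26, 2026 falls inside that range.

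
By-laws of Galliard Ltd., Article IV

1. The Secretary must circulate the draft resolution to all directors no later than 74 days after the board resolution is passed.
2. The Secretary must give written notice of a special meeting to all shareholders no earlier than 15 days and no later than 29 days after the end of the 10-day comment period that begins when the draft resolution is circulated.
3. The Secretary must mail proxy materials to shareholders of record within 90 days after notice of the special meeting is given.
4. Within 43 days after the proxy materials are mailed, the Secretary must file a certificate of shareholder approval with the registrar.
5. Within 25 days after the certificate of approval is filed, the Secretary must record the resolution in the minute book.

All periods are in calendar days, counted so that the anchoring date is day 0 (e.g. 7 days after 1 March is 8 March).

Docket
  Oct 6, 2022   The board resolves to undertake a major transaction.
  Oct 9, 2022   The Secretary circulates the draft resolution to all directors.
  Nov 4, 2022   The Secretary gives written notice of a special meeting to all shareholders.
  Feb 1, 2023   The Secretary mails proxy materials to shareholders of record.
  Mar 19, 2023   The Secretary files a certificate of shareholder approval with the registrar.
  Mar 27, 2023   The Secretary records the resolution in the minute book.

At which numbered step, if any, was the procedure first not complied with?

Step 4

Step 1: 74 days after Oct 6, 2022 (when the board resolution is passed) is Dec 19, 2022; completed Oct 9, 2022, before the deadline.
Step 2: the window is 15–29 days after Oct 19, 2022 (end of the 10-day comment period, which began when the draft resolution is circulated on Oct 9, 2022), so Nov 3, 2022 through Nov 17, 2022; Nov 4, 2022 falls inside that range.
Step 3: 90 days after Nov 4, 2022 (when notice of the special meeting is given) is Feb 2, 2023; done Feb 1, 2023 — timely.
Step 4: 43 days after Feb 1, 2023 (when the proxy materials are mailed) is Mar 16, 2023; not done until Mar 19, 2023, 3 days after the deadline.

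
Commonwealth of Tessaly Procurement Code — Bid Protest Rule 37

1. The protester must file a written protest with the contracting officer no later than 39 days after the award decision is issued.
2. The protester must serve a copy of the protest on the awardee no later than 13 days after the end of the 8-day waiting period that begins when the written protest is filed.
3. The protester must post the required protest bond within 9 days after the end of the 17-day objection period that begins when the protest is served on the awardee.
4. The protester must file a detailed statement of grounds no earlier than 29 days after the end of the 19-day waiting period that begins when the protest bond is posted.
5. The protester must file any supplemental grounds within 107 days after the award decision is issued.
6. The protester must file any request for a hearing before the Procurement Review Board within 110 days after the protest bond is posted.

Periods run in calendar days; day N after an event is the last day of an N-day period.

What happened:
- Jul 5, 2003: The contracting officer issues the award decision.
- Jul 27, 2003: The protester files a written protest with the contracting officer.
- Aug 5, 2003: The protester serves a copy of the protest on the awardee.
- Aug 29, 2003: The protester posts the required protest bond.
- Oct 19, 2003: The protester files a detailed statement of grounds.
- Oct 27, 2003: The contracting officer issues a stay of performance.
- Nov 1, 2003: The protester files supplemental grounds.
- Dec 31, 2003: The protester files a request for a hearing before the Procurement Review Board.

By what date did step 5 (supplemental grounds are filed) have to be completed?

Oct 20, 2003

Step 5 runs from Jul 5, 2003, when the award decision is issued. 107 days after Jul 5, 2003 is Oct 20, 2003.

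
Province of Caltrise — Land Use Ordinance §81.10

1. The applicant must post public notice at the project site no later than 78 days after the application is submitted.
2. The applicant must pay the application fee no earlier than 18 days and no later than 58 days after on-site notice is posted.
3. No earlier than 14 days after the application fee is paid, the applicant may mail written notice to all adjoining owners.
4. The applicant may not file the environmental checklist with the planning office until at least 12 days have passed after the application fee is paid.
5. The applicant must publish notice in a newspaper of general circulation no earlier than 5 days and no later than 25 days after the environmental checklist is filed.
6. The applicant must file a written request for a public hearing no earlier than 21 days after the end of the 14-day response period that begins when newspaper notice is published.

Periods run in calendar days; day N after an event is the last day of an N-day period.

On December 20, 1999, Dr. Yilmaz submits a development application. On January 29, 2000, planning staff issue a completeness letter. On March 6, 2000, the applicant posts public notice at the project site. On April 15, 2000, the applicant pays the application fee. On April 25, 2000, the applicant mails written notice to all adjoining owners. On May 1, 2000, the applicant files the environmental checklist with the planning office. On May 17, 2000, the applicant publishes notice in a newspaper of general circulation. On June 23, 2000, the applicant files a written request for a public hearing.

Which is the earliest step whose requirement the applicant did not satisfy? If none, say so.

Step 3

(1) due by December 20, 1999 + 78 days = March 7, 2000; completed March 6, 2000, before the deadline.
(2) the permitted window runs from March 6, 2000 + 18 = March 24, 2000 to March 6, 2000 + 58 = May 3, 2000; April 15, 2000 falls inside that range.
(3) permitted from April 15, 2000 + 14 days = April 29, 2000 onward; acted on April 25, 2000, 4 days prematurely.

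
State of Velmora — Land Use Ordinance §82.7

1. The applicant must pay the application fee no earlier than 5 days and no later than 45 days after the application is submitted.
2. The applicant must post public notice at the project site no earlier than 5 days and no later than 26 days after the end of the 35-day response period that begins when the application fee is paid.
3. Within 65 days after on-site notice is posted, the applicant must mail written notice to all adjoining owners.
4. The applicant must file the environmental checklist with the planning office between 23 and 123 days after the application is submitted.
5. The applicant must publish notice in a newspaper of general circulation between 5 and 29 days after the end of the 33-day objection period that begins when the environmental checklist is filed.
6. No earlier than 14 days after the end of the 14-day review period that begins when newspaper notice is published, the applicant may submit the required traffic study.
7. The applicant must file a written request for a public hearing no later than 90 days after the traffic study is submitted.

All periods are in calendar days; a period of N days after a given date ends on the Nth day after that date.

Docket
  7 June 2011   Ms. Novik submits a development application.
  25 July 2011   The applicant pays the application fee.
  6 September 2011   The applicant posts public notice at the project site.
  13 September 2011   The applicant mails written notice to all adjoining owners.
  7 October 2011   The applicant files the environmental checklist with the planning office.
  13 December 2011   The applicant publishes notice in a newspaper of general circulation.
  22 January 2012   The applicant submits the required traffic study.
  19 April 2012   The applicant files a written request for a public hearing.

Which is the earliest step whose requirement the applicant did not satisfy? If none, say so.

Step 1: the window is 5–45 days after 7 June 2011 (when the application is submitted), so 12 June 2011 through 22 July 2011; done 25 July 2011 — 3 days after the window closed.

Step 1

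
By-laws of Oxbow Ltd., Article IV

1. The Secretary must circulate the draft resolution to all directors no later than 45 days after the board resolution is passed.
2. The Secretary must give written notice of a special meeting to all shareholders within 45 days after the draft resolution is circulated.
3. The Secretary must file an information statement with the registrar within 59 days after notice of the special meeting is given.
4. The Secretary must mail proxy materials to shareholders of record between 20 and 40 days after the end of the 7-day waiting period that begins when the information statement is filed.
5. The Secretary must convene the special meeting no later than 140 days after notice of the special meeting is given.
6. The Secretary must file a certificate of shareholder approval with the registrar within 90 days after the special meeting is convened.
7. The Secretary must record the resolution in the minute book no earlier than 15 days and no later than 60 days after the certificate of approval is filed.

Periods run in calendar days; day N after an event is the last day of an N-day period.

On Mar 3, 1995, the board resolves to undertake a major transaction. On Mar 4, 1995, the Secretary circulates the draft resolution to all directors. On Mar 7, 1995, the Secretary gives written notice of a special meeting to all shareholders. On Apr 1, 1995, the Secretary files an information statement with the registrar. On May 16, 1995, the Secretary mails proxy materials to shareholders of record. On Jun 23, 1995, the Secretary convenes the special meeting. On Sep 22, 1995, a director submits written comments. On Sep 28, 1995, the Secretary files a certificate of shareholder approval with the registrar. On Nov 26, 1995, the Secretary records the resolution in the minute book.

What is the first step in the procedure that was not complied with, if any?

(1) due by Mar 3, 1995 + 45 days = Apr 17, 1995; Mar 4, 1995 is within that limit.
(2) due by Mar 4, 1995 + 45 days = Apr 18, 1995; Mar 7, 1995 is within that limit.
(3) due by Mar 7, 1995 + 59 days = May 5, 1995; completed Apr 1, 1995, before the deadline.
(4) the permitted window runs from Apr 8, 1995 + 20 = Apr 28, 1995 to Apr 8, 1995 + 40 = May 18, 1995; done May 16, 1995 — within the window.
(5) due by Mar 7, 1995 + 140 days = Jul 25, 1995; done Jun 23, 1995 — timely.
(6) due by Jun 23, 1995 + 90 days = Sep 21, 1995; done Sep 28, 1995 — 7 days late.

Step 6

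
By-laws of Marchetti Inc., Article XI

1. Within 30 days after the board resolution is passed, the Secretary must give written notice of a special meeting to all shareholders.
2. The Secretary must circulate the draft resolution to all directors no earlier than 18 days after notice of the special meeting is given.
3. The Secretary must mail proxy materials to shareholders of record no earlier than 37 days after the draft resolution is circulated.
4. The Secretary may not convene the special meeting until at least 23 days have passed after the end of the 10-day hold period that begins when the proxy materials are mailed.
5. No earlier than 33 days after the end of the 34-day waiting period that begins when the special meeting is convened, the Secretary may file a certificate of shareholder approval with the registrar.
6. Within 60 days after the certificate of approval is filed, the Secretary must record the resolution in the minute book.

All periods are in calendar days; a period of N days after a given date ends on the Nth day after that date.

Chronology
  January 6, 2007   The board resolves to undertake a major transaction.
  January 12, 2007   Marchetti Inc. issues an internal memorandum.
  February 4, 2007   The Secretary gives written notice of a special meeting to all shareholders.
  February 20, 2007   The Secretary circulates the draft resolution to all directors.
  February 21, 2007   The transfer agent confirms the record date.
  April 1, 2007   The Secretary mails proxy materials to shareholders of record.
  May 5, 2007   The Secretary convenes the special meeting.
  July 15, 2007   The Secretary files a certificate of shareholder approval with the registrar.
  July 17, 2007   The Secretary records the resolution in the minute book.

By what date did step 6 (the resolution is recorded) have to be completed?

Step 6 runs from July 15, 2007, when the certificate of approval is filed. 60 days after July 15, 2007 is September 13, 2007.

September 13, 2007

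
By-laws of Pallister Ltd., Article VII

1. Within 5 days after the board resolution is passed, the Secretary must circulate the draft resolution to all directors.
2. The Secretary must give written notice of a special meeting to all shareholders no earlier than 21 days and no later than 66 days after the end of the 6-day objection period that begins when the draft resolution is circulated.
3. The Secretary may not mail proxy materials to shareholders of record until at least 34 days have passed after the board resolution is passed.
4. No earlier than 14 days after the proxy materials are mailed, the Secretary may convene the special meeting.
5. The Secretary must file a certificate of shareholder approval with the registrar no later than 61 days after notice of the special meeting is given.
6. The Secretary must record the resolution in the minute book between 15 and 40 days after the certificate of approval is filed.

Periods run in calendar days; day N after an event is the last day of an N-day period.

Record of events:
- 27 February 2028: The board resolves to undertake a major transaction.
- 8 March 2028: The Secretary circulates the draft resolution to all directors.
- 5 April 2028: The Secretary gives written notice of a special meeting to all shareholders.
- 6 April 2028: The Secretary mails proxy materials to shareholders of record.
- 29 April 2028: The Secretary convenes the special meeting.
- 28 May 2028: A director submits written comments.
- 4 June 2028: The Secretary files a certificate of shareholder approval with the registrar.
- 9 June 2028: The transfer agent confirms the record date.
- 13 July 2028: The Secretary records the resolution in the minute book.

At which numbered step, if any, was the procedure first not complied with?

Step 1

Step 1 — counting 5 days from 27 February 2028 (when the board resolution is passed) gives a deadline of 3 March 2028; 8 March 2028 misses that deadline by 5 days.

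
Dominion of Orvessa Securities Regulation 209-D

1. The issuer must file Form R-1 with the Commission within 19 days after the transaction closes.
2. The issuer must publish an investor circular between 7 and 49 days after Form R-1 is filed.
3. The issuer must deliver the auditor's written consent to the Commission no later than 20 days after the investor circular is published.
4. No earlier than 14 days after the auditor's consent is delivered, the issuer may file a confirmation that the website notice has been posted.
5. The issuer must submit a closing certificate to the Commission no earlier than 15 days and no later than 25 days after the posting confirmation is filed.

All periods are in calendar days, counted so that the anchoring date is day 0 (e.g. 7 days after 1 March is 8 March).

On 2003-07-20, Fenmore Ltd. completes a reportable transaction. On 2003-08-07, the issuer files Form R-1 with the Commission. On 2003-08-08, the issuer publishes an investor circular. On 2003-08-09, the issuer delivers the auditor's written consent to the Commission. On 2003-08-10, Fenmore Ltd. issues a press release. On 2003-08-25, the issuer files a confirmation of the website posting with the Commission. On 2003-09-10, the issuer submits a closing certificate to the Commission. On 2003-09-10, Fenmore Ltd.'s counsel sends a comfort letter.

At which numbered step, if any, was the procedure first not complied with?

Step 1: 19 days after 2003-07-20 (when the transaction closes) is 2003-08-08; done 2003-08-07 — timely.
Step 2: the window is 7–49 days after 2003-08-07 (when Form R-1 is filed), so 2003-08-14 through 2003-09-25; 2003-08-08 is 6 days too early.
Later steps need not be reached.

Step 2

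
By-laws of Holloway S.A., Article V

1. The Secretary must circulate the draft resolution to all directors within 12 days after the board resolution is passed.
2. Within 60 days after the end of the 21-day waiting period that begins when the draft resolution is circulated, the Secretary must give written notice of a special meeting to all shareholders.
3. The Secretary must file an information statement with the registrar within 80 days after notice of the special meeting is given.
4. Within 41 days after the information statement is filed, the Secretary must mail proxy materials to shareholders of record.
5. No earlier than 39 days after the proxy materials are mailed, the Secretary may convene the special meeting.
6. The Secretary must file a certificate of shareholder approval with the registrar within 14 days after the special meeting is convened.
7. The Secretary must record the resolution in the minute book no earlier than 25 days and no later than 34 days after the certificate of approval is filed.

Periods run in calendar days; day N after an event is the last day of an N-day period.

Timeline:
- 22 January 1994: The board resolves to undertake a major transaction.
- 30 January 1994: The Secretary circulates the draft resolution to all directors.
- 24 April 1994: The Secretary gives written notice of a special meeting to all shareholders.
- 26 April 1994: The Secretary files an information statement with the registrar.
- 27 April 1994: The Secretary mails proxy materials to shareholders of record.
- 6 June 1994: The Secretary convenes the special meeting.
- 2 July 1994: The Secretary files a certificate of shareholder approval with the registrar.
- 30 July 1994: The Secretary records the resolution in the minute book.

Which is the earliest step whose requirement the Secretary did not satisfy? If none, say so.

(1) due by 22 January 1994 + 12 days = 3 February 1994; completed 30 January 1994, before the deadline.
(2) due by 20 February 1994 + 60 days = 21 April 1994; done 24 April 1994 — 3 days late.
That is the first point of non-compliance.

Step 2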